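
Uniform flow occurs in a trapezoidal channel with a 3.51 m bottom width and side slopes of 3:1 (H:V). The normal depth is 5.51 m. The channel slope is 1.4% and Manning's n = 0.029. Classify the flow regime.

supercritical

With bottom width b = 3.51 m and side slope z = 3: A = (b + zy)y = (3.51 + 3×5.51)×5.51 = 110.4 m²; P = b + 2y√(1+z²) = 3.51 + 2×5.51×3.162 = 38.36 m.
Hydraulic radius R = A/P = 110.4/38.36 = 2.879 m.
V = (1/n) R^(2/3) √S = (1/0.029) × 2.879^(2/3) × √0.014 = 8.256 m/s. Hydraulic depth D_h = A/T = 110.4/36.57 = 3.019 m.
Froude number Fr = V/√(g·D_h) = 8.256/√(9.81×3.019) = 1.52, which is greater than 1, so the flow is supercritical.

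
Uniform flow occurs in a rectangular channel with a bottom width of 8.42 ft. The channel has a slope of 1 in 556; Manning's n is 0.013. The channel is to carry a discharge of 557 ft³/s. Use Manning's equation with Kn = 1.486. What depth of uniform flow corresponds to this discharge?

y_n = 7.13 ft

Manning's equation rearranged: A R^(2/3) = nQ / (1.486·√S) = 0.013 × 557 / (1.486 × √0.001799) = 114.9.
At y = 6.41 ft: A R^(2/3) = 100.5 — short.
At y = 7.91 ft: A R^(2/3) = 130.7 — over.
At y = 7.13 ft: A R^(2/3) = 114.9 — close enough.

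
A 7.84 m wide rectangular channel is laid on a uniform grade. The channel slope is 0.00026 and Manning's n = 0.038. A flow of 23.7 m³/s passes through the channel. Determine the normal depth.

Manning's equation rearranged: A R^(2/3) = nQ / (1·√S) = 0.038 × 23.7 / (√0.00026) = 55.85.
At y = 5.41 m: A R^(2/3) = 73.32 — over.
At y = 4.39 m: A R^(2/3) = 55.92 — matches.

y_n = 4.39 m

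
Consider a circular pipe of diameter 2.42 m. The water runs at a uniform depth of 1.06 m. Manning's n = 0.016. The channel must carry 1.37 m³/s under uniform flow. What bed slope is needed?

For a circular section of diameter D = 2.42 m at depth y = 1.06 m, the central angle is θ = 2 arccos(1 − 2y/D) = 2.893 rad. Then A = (D²/8)(θ − sin θ) = 1.938 m² and P = Dθ/2 = 3.501 m.
Hydraulic radius R = A/P = 1.938/3.501 = 0.5536 m.
From Manning's equation, S = [nQ / (1 A R^(2/3))]² = [0.016 × 1.37 / (1 × 1.938 × 0.5536^(2/3))]² = 0.000282.

S = 0.000282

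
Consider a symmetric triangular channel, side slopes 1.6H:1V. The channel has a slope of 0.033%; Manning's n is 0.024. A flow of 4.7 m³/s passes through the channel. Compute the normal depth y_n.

y_n = 2.06 m

Manning's equation rearranged: A R^(2/3) = nQ / (1·√S) = 0.024 × 4.7 / (√0.00033) = 6.209.
Trying y = 2.62 m: A R^(2/3) = 11.78 — too large.
Trying y = 1.68 m: A R^(2/3) = 3.602 — too small.
Trying y = 2.06 m: A R^(2/3) = 6.204 — matches.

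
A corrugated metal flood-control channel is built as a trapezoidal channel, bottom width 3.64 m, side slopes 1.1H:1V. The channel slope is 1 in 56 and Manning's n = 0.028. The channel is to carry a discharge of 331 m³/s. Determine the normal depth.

y_n = 4.58 m

Manning's equation rearranged: A R^(2/3) = nQ / (1·√S) = 0.028 × 331 / (√0.01786) = 69.36.
At y = 3.77 m: A R^(2/3) = 46.24 — too small.
At y = 5.74 m: A R^(2/3) = 112.4 — too large.
At y = 4.58 m: A R^(2/3) = 69.31 — matches.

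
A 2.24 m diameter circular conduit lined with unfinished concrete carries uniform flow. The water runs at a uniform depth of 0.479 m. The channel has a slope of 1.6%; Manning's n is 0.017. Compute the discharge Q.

For a circular section of diameter D = 2.24 m at depth y = 0.479 m, the central angle is θ = 2 arccos(1 − 2y/D) = 1.923 rad. Then A = (D²/8)(θ − sin θ) = 0.6173 m² and P = Dθ/2 = 2.154 m.
Hydraulic radius R = A/P = 0.6173/2.154 = 0.2866 m.
Manning's equation: Q = (1/n) A R^(2/3) S^(1/2) = (1/0.017) × 0.6173 × 0.2866^(2/3) × 0.016^(1/2) = 2 m³/s.

Q = 2 m³/s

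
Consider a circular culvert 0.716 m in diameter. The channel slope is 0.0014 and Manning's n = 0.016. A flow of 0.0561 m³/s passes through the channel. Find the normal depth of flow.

Manning's equation rearranged: A R^(2/3) = nQ / (1·√S) = 0.016 × 0.0561 / (√0.0014) = 0.02399.
Try y = 0.163 m: A R^(2/3) = 0.01454 — low.
Try y = 0.21 m: A R^(2/3) = 0.02397 — matches.

y_n = 0.21 m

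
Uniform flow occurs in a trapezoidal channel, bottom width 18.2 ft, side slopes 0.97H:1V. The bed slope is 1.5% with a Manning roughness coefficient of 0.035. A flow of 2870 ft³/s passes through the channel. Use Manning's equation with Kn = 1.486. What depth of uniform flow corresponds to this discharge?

y_n = 7.51 ft

Manning's equation rearranged: A R^(2/3) = nQ / (1.486·√S) = 0.035 × 2870 / (1.486 × √0.015) = 551.9.
Try y = 9.51 ft: A R^(2/3) = 845.3 — high.
Try y = 6.64 ft: A R^(2/3) = 443.2 — low.
Try y = 7.51 ft: A R^(2/3) = 551.5 — matches.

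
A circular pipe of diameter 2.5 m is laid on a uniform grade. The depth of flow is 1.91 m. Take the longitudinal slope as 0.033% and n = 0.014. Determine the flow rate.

For a circular section of diameter D = 2.5 m at depth y = 1.91 m, the central angle is θ = 2 arccos(1 − 2y/D) = 4.254 rad. Then A = (D²/8)(θ − sin θ) = 4.024 m² and P = Dθ/2 = 5.318 m.
Hydraulic radius R = A/P = 4.024/5.318 = 0.7568 m.
Manning's equation: Q = (1/n) A R^(2/3) S^(1/2) = (1/0.014) × 4.024 × 0.7568^(2/3) × 0.00033^(1/2) = 4.34 m³/s.

Q = 4.34 m³/s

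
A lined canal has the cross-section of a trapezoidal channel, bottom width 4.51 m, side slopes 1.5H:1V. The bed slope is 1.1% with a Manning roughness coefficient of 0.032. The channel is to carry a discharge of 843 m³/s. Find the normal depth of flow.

y_n = 7.17 m

Manning's equation rearranged: A R^(2/3) = nQ / (1·√S) = 0.032 × 843 / (√0.011) = 257.2.
Try y = 5.91 m: A R^(2/3) = 166.7 — low.
Try y = 8.64 m: A R^(2/3) = 394.9 — high.
Try y = 7.17 m: A R^(2/3) = 257.3 — close enough.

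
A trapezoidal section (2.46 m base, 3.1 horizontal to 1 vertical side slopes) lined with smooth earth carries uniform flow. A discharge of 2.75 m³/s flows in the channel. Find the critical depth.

y_c = 0.419 m

At critical depth, Q² T / (g A³) = 1, i.e. A³/T = Q²/g = 2.75²/9.81 = 0.7709.
At y = 0.487 m: A³/T = 1.319 — over.
At y = 0.419 m: A³/T = 0.7724 — ≈ 0.7709.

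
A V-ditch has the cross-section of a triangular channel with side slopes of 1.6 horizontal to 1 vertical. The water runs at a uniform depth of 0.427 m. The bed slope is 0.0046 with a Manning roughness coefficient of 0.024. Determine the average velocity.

For a triangular section with side slope z = 1.6: A = zy² = 1.6×0.427² = 0.2917 m²; P = 2y√(1+z²) = 2×0.427×1.887 = 1.611 m.
Hydraulic radius R = A/P = 0.2917/1.611 = 0.181 m.
From Manning's equation, V = (1/n) R^(2/3) S^(1/2) = (1/0.024) × 0.181^(2/3) × 0.0046^(1/2) = 0.904 m/s.

V = 0.904 m/s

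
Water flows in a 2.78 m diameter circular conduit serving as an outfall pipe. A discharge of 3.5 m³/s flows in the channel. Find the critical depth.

At critical depth, Q² T / (g A³) = 1, i.e. A³/T = Q²/g = 3.5²/9.81 = 1.249.
Try y = 0.884 m: A³/T = 1.767 — high.
Try y = 0.808 m: A³/T = 1.247 — ≈ 1.249.

y_c = 0.808 m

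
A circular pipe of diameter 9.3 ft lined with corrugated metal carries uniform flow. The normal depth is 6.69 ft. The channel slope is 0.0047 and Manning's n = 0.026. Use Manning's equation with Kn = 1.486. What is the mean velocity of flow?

For a circular section of diameter D = 9.3 ft at depth y = 6.69 ft, the central angle is θ = 2 arccos(1 − 2y/D) = 4.05 rad. Then A = (D²/8)(θ − sin θ) = 52.31 ft² and P = Dθ/2 = 18.83 ft.
Hydraulic radius R = A/P = 52.31/18.83 = 2.778 ft.
From Manning's equation, V = (1.486/n) R^(2/3) S^(1/2) = (1.486/0.026) × 2.778^(2/3) × 0.0047^(1/2) = 7.74 ft/s.

V = 7.74 ft/s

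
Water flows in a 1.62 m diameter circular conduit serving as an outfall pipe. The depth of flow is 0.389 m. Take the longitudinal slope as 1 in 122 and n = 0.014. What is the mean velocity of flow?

For a circular section of diameter D = 1.62 m at depth y = 0.389 m, the central angle is θ = 2 arccos(1 − 2y/D) = 2.048 rad. Then A = (D²/8)(θ − sin θ) = 0.3807 m² and P = Dθ/2 = 1.659 m.
Hydraulic radius R = A/P = 0.3807/1.659 = 0.2294 m.
From Manning's equation, V = (1/n) R^(2/3) S^(1/2) = (1/0.014) × 0.2294^(2/3) × 0.008197^(1/2) = 2.42 m/s.

V = 2.42 m/s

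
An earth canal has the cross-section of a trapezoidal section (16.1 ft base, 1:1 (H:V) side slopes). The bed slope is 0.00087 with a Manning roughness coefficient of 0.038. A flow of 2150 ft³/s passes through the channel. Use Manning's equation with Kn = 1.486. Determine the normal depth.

y_n = 15 ft

Manning's equation rearranged: A R^(2/3) = nQ / (1.486·√S) = 0.038 × 2150 / (1.486 × √0.00087) = 1864.
At y = 13.1 ft: A R^(2/3) = 1426 — low.
At y = 18.6 ft: A R^(2/3) = 2873 — high.
At y = 15 ft: A R^(2/3) = 1861 — matches.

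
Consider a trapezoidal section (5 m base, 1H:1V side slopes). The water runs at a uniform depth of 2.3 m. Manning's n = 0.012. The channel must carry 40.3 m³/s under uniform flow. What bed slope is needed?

S = 0.000501

With bottom width b = 5 m and side slope z = 1: A = (b + zy)y = (5 + 1×2.3)×2.3 = 16.79 m²; P = b + 2y√(1+z²) = 5 + 2×2.3×1.414 = 11.51 m.
Hydraulic radius R = A/P = 16.79/11.51 = 1.459 m.
From Manning's equation, S = [nQ / (1 A R^(2/3))]² = [0.012 × 40.3 / (1 × 16.79 × 1.459^(2/3))]² = 0.000501.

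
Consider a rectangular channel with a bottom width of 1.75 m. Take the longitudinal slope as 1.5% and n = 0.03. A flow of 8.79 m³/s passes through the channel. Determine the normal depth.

y_n = 1.76 m

Manning's equation rearranged: A R^(2/3) = nQ / (1·√S) = 0.03 × 8.79 / (√0.015) = 2.153.
Try y = 1.36 m: A R^(2/3) = 1.563 — short.
Try y = 1.76 m: A R^(2/3) = 2.153 — ≈ 2.153.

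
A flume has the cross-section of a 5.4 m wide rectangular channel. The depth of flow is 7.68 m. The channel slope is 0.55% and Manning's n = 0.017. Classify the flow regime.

subcritical

Flow area A = b·y = 5.4 × 7.68 = 41.47 m². Wetted perimeter P = b + 2y = 5.4 + 2×7.68 = 20.76 m.
Hydraulic radius R = A/P = 41.47/20.76 = 1.998 m.
V = (1/n) R^(2/3) √S = (1/0.017) × 1.998^(2/3) × √0.0055 = 6.92 m/s. Hydraulic depth D_h = A/T = 41.47/5.4 = 7.68 m.
Froude number Fr = V/√(g·D_h) = 6.92/√(9.81×7.68) = 0.797, which is less than 1, so the flow is subcritical.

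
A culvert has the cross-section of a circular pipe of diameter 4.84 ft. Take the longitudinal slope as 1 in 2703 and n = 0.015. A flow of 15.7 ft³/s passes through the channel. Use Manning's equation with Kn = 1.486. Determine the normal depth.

Manning's equation rearranged: A R^(2/3) = nQ / (1.486·√S) = 0.015 × 15.7 / (1.486 × √0.00037) = 8.239.
Trying y = 1.45 ft: A R^(2/3) = 4.08 — short.
Trying y = 2.48 ft: A R^(2/3) = 10.89 — over.
Trying y = 2.11 ft: A R^(2/3) = 8.225 — ≈ 8.239.

y_n = 2.11 ft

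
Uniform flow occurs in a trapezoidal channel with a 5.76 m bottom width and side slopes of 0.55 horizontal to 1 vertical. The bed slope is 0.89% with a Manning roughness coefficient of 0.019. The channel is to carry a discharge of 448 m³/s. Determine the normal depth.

y_n = 5.43 m

Manning's equation rearranged: A R^(2/3) = nQ / (1·√S) = 0.019 × 448 / (√0.0089) = 90.23.
Trying y = 6.02 m: A R^(2/3) = 108.5 — too large.
Trying y = 3.79 m: A R^(2/3) = 48.18 — too small.
Trying y = 5.43 m: A R^(2/3) = 90.17 — matches.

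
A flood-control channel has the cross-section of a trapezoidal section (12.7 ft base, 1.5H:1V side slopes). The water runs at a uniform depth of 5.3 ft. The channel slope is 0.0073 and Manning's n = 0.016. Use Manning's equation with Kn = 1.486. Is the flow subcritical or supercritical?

With bottom width b = 12.7 ft and side slope z = 1.5: A = (b + zy)y = (12.7 + 1.5×5.3)×5.3 = 109.4 ft²; P = b + 2y√(1+z²) = 12.7 + 2×5.3×1.803 = 31.81 ft.
Hydraulic radius R = A/P = 109.4/31.81 = 3.441 ft.
V = (1.486/n) R^(2/3) √S = (1.486/0.016) × 3.441^(2/3) × √0.0073 = 18.09 ft/s. Hydraulic depth D_h = A/T = 109.4/28.6 = 3.827 ft.
Froude number Fr = V/√(g·D_h) = 18.09/√(32.2×3.827) = 1.63, which is greater than 1, so the flow is supercritical.

supercritical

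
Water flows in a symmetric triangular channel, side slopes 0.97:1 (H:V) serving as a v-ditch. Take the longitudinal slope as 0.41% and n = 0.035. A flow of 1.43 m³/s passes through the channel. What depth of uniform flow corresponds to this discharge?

Manning's equation rearranged: A R^(2/3) = nQ / (1·√S) = 0.035 × 1.43 / (√0.0041) = 0.7816.
Try y = 1.5 m: A R^(2/3) = 1.415 — high.
Try y = 0.911 m: A R^(2/3) = 0.3744 — low.
Try y = 1.2 m: A R^(2/3) = 0.7806 — ≈ 0.7816.

y_n = 1.2 m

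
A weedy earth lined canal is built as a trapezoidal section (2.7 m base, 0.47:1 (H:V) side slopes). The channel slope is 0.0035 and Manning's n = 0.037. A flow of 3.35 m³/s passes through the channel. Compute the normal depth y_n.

Manning's equation rearranged: A R^(2/3) = nQ / (1·√S) = 0.037 × 3.35 / (√0.0035) = 2.095.
Try y = 1.17 m: A R^(2/3) = 3.053 — too large.
Try y = 0.732 m: A R^(2/3) = 1.434 — too small.
Try y = 0.927 m: A R^(2/3) = 2.096 — matches.

y_n = 0.927 m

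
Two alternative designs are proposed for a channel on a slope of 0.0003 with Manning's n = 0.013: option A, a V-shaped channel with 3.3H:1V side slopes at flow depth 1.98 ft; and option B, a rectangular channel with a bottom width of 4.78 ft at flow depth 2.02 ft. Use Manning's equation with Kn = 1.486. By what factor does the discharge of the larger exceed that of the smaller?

Channel A: For a triangular section with side slope z = 3.3: A = zy² = 3.3×1.98² = 12.94 ft²; P = 2y√(1+z²) = 2×1.98×3.448 = 13.65 ft. Hydraulic radius R = A/P = 12.94/13.65 = 0.9475 ft. Q_A = (1.486/0.013)·12.94·0.9475^(2/3)·√0.0003 = 24.71 ft³/s.
Channel B: Flow area A = b·y = 4.78 × 2.02 = 9.656 ft². Wetted perimeter P = b + 2y = 4.78 + 2×2.02 = 8.82 ft. Hydraulic radius R = A/P = 9.656/8.82 = 1.095 ft. Q_B = (1.486/0.013)·9.656·1.095^(2/3)·√0.0003 = 20.31 ft³/s.
The larger discharge is 24.71 ft³/s and the smaller is 20.31 ft³/s; the ratio is 1.22.

1.22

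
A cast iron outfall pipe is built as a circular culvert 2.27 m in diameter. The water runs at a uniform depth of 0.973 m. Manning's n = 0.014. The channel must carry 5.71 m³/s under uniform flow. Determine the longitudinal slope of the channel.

For a circular section of diameter D = 2.27 m at depth y = 0.973 m, the central angle is θ = 2 arccos(1 − 2y/D) = 2.855 rad. Then A = (D²/8)(θ − sin θ) = 1.657 m² and P = Dθ/2 = 3.241 m.
Hydraulic radius R = A/P = 1.657/3.241 = 0.5113 m.
From Manning's equation, S = [nQ / (1 A R^(2/3))]² = [0.014 × 5.71 / (1 × 1.657 × 0.5113^(2/3))]² = 0.00569.

S = 0.00569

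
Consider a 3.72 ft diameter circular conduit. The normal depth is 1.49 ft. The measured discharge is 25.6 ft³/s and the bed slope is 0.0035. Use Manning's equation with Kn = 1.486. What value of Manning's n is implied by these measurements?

n = 0.012

For a circular section of diameter D = 3.72 ft at depth y = 1.49 ft, the central angle is θ = 2 arccos(1 − 2y/D) = 2.741 rad. Then A = (D²/8)(θ − sin θ) = 4.067 ft² and P = Dθ/2 = 5.098 ft.
Hydraulic radius R = A/P = 4.067/5.098 = 0.7977 ft.
Rearranging Manning's equation: n = (1.486/Q) A R^(2/3) S^(1/2) = (1.486/25.6) × 4.067 × 0.7977^(2/3) × √0.0035 = 0.012.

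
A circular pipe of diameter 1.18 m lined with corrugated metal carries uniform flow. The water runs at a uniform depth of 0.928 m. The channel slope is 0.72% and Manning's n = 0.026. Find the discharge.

For a circular section of diameter D = 1.18 m at depth y = 0.928 m, the central angle is θ = 2 arccos(1 − 2y/D) = 4.362 rad. Then A = (D²/8)(θ − sin θ) = 0.9226 m² and P = Dθ/2 = 2.573 m.
Hydraulic radius R = A/P = 0.9226/2.573 = 0.3585 m.
Manning's equation: Q = (1/n) A R^(2/3) S^(1/2) = (1/0.026) × 0.9226 × 0.3585^(2/3) × 0.0072^(1/2) = 1.52 m³/s.

Q = 1.52 m³/s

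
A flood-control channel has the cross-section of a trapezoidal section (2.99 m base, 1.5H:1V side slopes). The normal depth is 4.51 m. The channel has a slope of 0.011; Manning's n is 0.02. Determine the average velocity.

With bottom width b = 2.99 m and side slope z = 1.5: A = (b + zy)y = (2.99 + 1.5×4.51)×4.51 = 44 m²; P = b + 2y√(1+z²) = 2.99 + 2×4.51×1.803 = 19.25 m.
Hydraulic radius R = A/P = 44/19.25 = 2.285 m.
From Manning's equation, V = (1/n) R^(2/3) S^(1/2) = (1/0.02) × 2.285^(2/3) × 0.011^(1/2) = 9.1 m/s.

V = 9.1 m/s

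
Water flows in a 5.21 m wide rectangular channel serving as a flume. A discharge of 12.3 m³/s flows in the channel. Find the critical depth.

For a rectangular channel, critical depth y_c = (q²/g)^(1/3) where q = Q/b = 12.3/5.21 = 2.361 m²/s.
So y_c = (2.361²/9.81)^(1/3) = 0.828 m.

y_c = 0.828 m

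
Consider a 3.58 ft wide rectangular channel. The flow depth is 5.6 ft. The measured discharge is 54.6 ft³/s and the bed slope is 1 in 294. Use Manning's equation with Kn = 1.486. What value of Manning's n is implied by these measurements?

n = 0.039

Flow area A = b·y = 3.58 × 5.6 = 20.05 ft². Wetted perimeter P = b + 2y = 3.58 + 2×5.6 = 14.78 ft.
Hydraulic radius R = A/P = 20.05/14.78 = 1.356 ft.
Rearranging Manning's equation: n = (1.486/Q) A R^(2/3) S^(1/2) = (1.486/54.6) × 20.05 × 1.356^(2/3) × √0.003401 = 0.039.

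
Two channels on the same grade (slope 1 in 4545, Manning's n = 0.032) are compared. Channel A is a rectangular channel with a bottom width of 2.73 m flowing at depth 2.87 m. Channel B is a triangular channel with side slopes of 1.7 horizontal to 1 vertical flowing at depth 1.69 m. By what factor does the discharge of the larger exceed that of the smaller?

1.89

Channel A: Flow area A = b·y = 2.73 × 2.87 = 7.835 m². Wetted perimeter P = b + 2y = 2.73 + 2×2.87 = 8.47 m. Hydraulic radius R = A/P = 7.835/8.47 = 0.925 m. Q_A = (1/0.032)·7.835·0.925^(2/3)·√0.00022 = 3.448 m³/s.
Channel B: For a triangular section with side slope z = 1.7: A = zy² = 1.7×1.69² = 4.855 m²; P = 2y√(1+z²) = 2×1.69×1.972 = 6.666 m. Hydraulic radius R = A/P = 4.855/6.666 = 0.7283 m. Q_B = (1/0.032)·4.855·0.7283^(2/3)·√0.00022 = 1.822 m³/s.
The larger discharge is 3.448 m³/s and the smaller is 1.822 m³/s; the ratio is 1.89.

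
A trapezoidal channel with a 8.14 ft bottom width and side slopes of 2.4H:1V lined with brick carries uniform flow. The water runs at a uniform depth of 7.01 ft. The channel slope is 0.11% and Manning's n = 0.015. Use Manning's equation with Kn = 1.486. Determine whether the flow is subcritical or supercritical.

With bottom width b = 8.14 ft and side slope z = 2.4: A = (b + zy)y = (8.14 + 2.4×7.01)×7.01 = 175 ft²; P = b + 2y√(1+z²) = 8.14 + 2×7.01×2.6 = 44.59 ft.
Hydraulic radius R = A/P = 175/44.59 = 3.924 ft.
V = (1.486/n) R^(2/3) √S = (1.486/0.015) × 3.924^(2/3) × √0.0011 = 8.175 ft/s. Hydraulic depth D_h = A/T = 175/41.79 = 4.188 ft.
Froude number Fr = V/√(g·D_h) = 8.175/√(32.2×4.188) = 0.704, which is less than 1, so the flow is subcritical.

subcritical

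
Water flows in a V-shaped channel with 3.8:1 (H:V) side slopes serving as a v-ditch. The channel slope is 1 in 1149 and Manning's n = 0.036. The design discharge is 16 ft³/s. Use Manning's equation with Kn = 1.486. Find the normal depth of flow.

Manning's equation rearranged: A R^(2/3) = nQ / (1.486·√S) = 0.036 × 16 / (1.486 × √0.0008703) = 13.14.
Try y = 1.48 ft: A R^(2/3) = 6.659 — too small.
Try y = 1.91 ft: A R^(2/3) = 13.15 — matches.

y_n = 1.91 ft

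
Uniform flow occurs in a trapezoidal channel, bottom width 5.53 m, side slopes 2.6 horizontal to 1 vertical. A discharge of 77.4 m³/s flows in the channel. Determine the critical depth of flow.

y_c = 1.99 m

At critical depth, Q² T / (g A³) = 1, i.e. A³/T = Q²/g = 77.4²/9.81 = 610.7.
Trying y = 1.44 m: A³/T = 183 — too small.
Trying y = 2.51 m: A³/T = 1491 — too large.
Trying y = 1.99 m: A³/T = 608.7 — ≈ 610.7.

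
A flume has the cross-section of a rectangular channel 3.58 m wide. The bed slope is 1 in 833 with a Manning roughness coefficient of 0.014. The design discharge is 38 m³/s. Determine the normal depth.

Manning's equation rearranged: A R^(2/3) = nQ / (1·√S) = 0.014 × 38 / (√0.0012) = 15.35.
Try y = 4.63 m: A R^(2/3) = 19.65 — over.
Try y = 3.77 m: A R^(2/3) = 15.36 — matches.

y_n = 3.77 m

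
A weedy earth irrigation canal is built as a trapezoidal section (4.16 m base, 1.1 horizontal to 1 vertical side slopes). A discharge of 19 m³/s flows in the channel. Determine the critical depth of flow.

At critical depth, Q² T / (g A³) = 1, i.e. A³/T = Q²/g = 19²/9.81 = 36.8.
Trying y = 1.26 m: A³/T = 49.23 — over.
Trying y = 0.923 m: A³/T = 17.61 — short.
Trying y = 1.15 m: A³/T = 36.3 — ≈ 36.8.

y_c = 1.15 m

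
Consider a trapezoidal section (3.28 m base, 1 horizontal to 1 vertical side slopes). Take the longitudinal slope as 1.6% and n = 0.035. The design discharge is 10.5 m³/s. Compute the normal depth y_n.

y_n = 0.917 m

Manning's equation rearranged: A R^(2/3) = nQ / (1·√S) = 0.035 × 10.5 / (√0.016) = 2.905.
At y = 0.683 m: A R^(2/3) = 1.749 — too small.
At y = 1.08 m: A R^(2/3) = 3.864 — too large.
At y = 0.917 m: A R^(2/3) = 2.903 — close enough.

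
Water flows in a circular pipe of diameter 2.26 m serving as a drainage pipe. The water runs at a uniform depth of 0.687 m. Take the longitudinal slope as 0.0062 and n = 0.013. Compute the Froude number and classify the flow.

supercritical

For a circular section of diameter D = 2.26 m at depth y = 0.687 m, the central angle is θ = 2 arccos(1 − 2y/D) = 2.336 rad. Then A = (D²/8)(θ − sin θ) = 1.031 m² and P = Dθ/2 = 2.64 m.
Hydraulic radius R = A/P = 1.031/2.64 = 0.3905 m.
V = (1/n) R^(2/3) √S = (1/0.013) × 0.3905^(2/3) × √0.0062 = 3.236 m/s. Hydraulic depth D_h = A/T = 1.031/2.079 = 0.4958 m.
Froude number Fr = V/√(g·D_h) = 3.236/√(9.81×0.4958) = 1.47, which is greater than 1, so the flow is supercritical.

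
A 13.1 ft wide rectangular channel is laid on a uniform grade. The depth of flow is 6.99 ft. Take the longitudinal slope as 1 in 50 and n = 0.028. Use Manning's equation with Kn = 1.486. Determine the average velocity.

V = 16.9 ft/s

Flow area A = b·y = 13.1 × 6.99 = 91.57 ft². Wetted perimeter P = b + 2y = 13.1 + 2×6.99 = 27.08 ft.
Hydraulic radius R = A/P = 91.57/27.08 = 3.381 ft.
From Manning's equation, V = (1.486/n) R^(2/3) S^(1/2) = (1.486/0.028) × 3.381^(2/3) × 0.02^(1/2) = 16.9 ft/s.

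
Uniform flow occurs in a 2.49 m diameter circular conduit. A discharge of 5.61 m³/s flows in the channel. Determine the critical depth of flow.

y_c = 1.07 m

At critical depth, Q² T / (g A³) = 1, i.e. A³/T = Q²/g = 5.61²/9.81 = 3.208.
At y = 0.805 m: A³/T = 1.086 — low.
At y = 1.27 m: A³/T = 6.254 — high.
At y = 1.07 m: A³/T = 3.247 — close enough.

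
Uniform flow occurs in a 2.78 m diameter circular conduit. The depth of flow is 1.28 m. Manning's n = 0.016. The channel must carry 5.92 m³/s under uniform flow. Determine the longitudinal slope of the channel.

For a circular section of diameter D = 2.78 m at depth y = 1.28 m, the central angle is θ = 2 arccos(1 − 2y/D) = 2.983 rad. Then A = (D²/8)(θ − sin θ) = 2.729 m² and P = Dθ/2 = 4.147 m.
Hydraulic radius R = A/P = 2.729/4.147 = 0.6582 m.
From Manning's equation, S = [nQ / (1 A R^(2/3))]² = [0.016 × 5.92 / (1 × 2.729 × 0.6582^(2/3))]² = 0.0021.

S = 0.0021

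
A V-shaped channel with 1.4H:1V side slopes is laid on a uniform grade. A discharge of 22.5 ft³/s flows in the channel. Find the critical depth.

y_c = 1.74 ft

At critical depth, Q² T / (g A³) = 1, i.e. A³/T = Q²/g = 22.5²/32.2 = 15.72.
Trying y = 2.01 ft: A³/T = 32.15 — high.
Trying y = 1.5 ft: A³/T = 7.442 — low.
Trying y = 1.74 ft: A³/T = 15.63 — ≈ 15.72.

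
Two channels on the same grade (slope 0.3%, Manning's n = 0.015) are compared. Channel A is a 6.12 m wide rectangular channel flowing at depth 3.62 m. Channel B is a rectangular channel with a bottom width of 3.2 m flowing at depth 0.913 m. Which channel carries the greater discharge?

channel A

Channel A: Flow area A = b·y = 6.12 × 3.62 = 22.15 m². Wetted perimeter P = b + 2y = 6.12 + 2×3.62 = 13.36 m. Hydraulic radius R = A/P = 22.15/13.36 = 1.658 m. Q_A = (1/0.015)·22.15·1.658^(2/3)·√0.003 = 113.3 m³/s.
Channel B: Flow area A = b·y = 3.2 × 0.913 = 2.922 m². Wetted perimeter P = b + 2y = 3.2 + 2×0.913 = 5.026 m. Hydraulic radius R = A/P = 2.922/5.026 = 0.5813 m. Q_B = (1/0.015)·2.922·0.5813^(2/3)·√0.003 = 7.431 m³/s.
Q_A = 113.3 m³/s vs Q_B = 7.431 m³/s, so channel A carries more.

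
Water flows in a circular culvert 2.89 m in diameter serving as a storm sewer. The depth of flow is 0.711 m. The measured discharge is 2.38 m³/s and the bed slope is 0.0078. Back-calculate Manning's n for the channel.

n = 0.026

For a circular section of diameter D = 2.89 m at depth y = 0.711 m, the central angle is θ = 2 arccos(1 − 2y/D) = 2.076 rad. Then A = (D²/8)(θ − sin θ) = 1.254 m² and P = Dθ/2 = 3 m.
Hydraulic radius R = A/P = 1.254/3 = 0.4179 m.
Rearranging Manning's equation: n = (1/Q) A R^(2/3) S^(1/2) = (1/2.38) × 1.254 × 0.4179^(2/3) × √0.0078 = 0.026.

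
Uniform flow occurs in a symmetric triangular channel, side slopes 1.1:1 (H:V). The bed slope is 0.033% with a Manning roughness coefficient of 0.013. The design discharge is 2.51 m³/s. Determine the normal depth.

y_n = 1.54 m

Manning's equation rearranged: A R^(2/3) = nQ / (1·√S) = 0.013 × 2.51 / (√0.00033) = 1.796.
Trying y = 1.82 m: A R^(2/3) = 2.799 — too large.
Trying y = 1.11 m: A R^(2/3) = 0.7488 — too small.
Trying y = 1.54 m: A R^(2/3) = 1.793 — close enough.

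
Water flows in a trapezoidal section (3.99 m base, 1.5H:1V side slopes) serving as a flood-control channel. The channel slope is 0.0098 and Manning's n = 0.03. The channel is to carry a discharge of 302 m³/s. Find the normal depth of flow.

y_n = 4.62 m

Manning's equation rearranged: A R^(2/3) = nQ / (1·√S) = 0.03 × 302 / (√0.0098) = 91.52.
At y = 5.62 m: A R^(2/3) = 141.2 — over.
At y = 3.39 m: A R^(2/3) = 47.15 — short.
At y = 4.62 m: A R^(2/3) = 91.52 — close enough.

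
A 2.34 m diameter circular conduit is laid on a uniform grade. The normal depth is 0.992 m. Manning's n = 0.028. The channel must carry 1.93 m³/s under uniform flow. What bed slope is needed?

For a circular section of diameter D = 2.34 m at depth y = 0.992 m, the central angle is θ = 2 arccos(1 − 2y/D) = 2.836 rad. Then A = (D²/8)(θ − sin θ) = 1.735 m² and P = Dθ/2 = 3.318 m.
Hydraulic radius R = A/P = 1.735/3.318 = 0.523 m.
From Manning's equation, S = [nQ / (1 A R^(2/3))]² = [0.028 × 1.93 / (1 × 1.735 × 0.523^(2/3))]² = 0.0023.

S = 0.0023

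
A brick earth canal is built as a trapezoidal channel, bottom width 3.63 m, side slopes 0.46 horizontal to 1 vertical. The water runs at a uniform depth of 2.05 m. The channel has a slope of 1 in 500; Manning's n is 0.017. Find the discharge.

Q = 27.1 m³/s

With bottom width b = 3.63 m and side slope z = 0.46: A = (b + zy)y = (3.63 + 0.46×2.05)×2.05 = 9.375 m²; P = b + 2y√(1+z²) = 3.63 + 2×2.05×1.101 = 8.143 m.
Hydraulic radius R = A/P = 9.375/8.143 = 1.151 m.
Manning's equation: Q = (1/n) A R^(2/3) S^(1/2) = (1/0.017) × 9.375 × 1.151^(2/3) × 0.002^(1/2) = 27.1 m³/s.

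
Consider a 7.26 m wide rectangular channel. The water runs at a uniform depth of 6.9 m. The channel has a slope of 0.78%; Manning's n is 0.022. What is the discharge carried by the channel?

Q = 358 m³/s

Flow area A = b·y = 7.26 × 6.9 = 50.09 m². Wetted perimeter P = b + 2y = 7.26 + 2×6.9 = 21.06 m.
Hydraulic radius R = A/P = 50.09/21.06 = 2.379 m.
Manning's equation: Q = (1/n) A R^(2/3) S^(1/2) = (1/0.022) × 50.09 × 2.379^(2/3) × 0.0078^(1/2) = 358 m³/s.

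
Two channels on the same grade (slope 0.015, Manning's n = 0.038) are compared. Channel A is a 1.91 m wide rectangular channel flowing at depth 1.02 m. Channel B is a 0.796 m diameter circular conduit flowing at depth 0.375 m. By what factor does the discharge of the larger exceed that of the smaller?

15.9

Channel A: Flow area A = b·y = 1.91 × 1.02 = 1.948 m². Wetted perimeter P = b + 2y = 1.91 + 2×1.02 = 3.95 m. Hydraulic radius R = A/P = 1.948/3.95 = 0.4932 m. Q_A = (1/0.038)·1.948·0.4932^(2/3)·√0.015 = 3.92 m³/s.
Channel B: For a circular section of diameter D = 0.796 m at depth y = 0.375 m, the central angle is θ = 2 arccos(1 − 2y/D) = 3.026 rad. Then A = (D²/8)(θ − sin θ) = 0.2305 m² and P = Dθ/2 = 1.204 m. Hydraulic radius R = A/P = 0.2305/1.204 = 0.1914 m. Q_B = (1/0.038)·0.2305·0.1914^(2/3)·√0.015 = 0.2468 m³/s.
The larger discharge is 3.92 m³/s and the smaller is 0.2468 m³/s; the ratio is 15.9.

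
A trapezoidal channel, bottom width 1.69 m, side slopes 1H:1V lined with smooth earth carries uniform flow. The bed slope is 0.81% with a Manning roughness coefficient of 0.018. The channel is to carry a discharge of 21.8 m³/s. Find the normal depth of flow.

y_n = 1.54 m

Manning's equation rearranged: A R^(2/3) = nQ / (1·√S) = 0.018 × 21.8 / (√0.0081) = 4.36.
At y = 1.8 m: A R^(2/3) = 5.97 — over.
At y = 1.23 m: A R^(2/3) = 2.818 — short.
At y = 1.54 m: A R^(2/3) = 4.368 — matches.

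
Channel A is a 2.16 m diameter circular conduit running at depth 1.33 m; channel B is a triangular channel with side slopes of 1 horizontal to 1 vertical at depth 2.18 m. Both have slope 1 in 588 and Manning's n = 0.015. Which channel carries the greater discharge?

Channel A: For a circular section of diameter D = 2.16 m at depth y = 1.33 m, the central angle is θ = 2 arccos(1 − 2y/D) = 3.609 rad. Then A = (D²/8)(θ − sin θ) = 2.367 m² and P = Dθ/2 = 3.897 m. Hydraulic radius R = A/P = 2.367/3.897 = 0.6074 m. Q_A = (1/0.015)·2.367·0.6074^(2/3)·√0.001701 = 4.668 m³/s.
Channel B: For a triangular section with side slope z = 1: A = zy² = 1×2.18² = 4.752 m²; P = 2y√(1+z²) = 2×2.18×1.414 = 6.166 m. Hydraulic radius R = A/P = 4.752/6.166 = 0.7707 m. Q_B = (1/0.015)·4.752·0.7707^(2/3)·√0.001701 = 10.98 m³/s.
Q_A = 4.668 m³/s vs Q_B = 10.98 m³/s, so channel B carries more.

channel B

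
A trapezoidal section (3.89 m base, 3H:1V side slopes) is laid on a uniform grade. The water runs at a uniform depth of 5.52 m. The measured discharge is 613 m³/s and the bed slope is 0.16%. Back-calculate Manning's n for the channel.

n = 0.015

With bottom width b = 3.89 m and side slope z = 3: A = (b + zy)y = (3.89 + 3×5.52)×5.52 = 112.9 m²; P = b + 2y√(1+z²) = 3.89 + 2×5.52×3.162 = 38.8 m.
Hydraulic radius R = A/P = 112.9/38.8 = 2.909 m.
Rearranging Manning's equation: n = (1/Q) A R^(2/3) S^(1/2) = (1/613) × 112.9 × 2.909^(2/3) × √0.0016 = 0.015.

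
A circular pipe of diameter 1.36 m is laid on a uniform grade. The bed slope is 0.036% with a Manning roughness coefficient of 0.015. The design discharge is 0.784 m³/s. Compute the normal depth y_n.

y_n = 0.986 m

Manning's equation rearranged: A R^(2/3) = nQ / (1·√S) = 0.015 × 0.784 / (√0.00036) = 0.6198.
Trying y = 1.17 m: A R^(2/3) = 0.7355 — high.
Trying y = 0.986 m: A R^(2/3) = 0.6195 — ≈ 0.6198.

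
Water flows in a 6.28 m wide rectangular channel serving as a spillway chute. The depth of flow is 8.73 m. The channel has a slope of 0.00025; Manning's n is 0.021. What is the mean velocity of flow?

V = 1.32 m/s

Flow area A = b·y = 6.28 × 8.73 = 54.82 m². Wetted perimeter P = b + 2y = 6.28 + 2×8.73 = 23.74 m.
Hydraulic radius R = A/P = 54.82/23.74 = 2.309 m.
From Manning's equation, V = (1/n) R^(2/3) S^(1/2) = (1/0.021) × 2.309^(2/3) × 0.00025^(1/2) = 1.32 m/s.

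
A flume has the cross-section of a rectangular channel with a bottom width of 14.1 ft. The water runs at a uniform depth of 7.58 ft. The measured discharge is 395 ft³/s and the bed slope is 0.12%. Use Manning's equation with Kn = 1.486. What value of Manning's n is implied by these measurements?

n = 0.033

Flow area A = b·y = 14.1 × 7.58 = 106.9 ft². Wetted perimeter P = b + 2y = 14.1 + 2×7.58 = 29.26 ft.
Hydraulic radius R = A/P = 106.9/29.26 = 3.653 ft.
Rearranging Manning's equation: n = (1.486/Q) A R^(2/3) S^(1/2) = (1.486/395) × 106.9 × 3.653^(2/3) × √0.0012 = 0.033.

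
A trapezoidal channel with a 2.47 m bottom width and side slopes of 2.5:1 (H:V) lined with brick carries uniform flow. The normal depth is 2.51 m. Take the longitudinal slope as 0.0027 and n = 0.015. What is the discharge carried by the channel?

With bottom width b = 2.47 m and side slope z = 2.5: A = (b + zy)y = (2.47 + 2.5×2.51)×2.51 = 21.95 m²; P = b + 2y√(1+z²) = 2.47 + 2×2.51×2.693 = 15.99 m.
Hydraulic radius R = A/P = 21.95/15.99 = 1.373 m.
Manning's equation: Q = (1/n) A R^(2/3) S^(1/2) = (1/0.015) × 21.95 × 1.373^(2/3) × 0.0027^(1/2) = 93.9 m³/s.

Q = 93.9 m³/s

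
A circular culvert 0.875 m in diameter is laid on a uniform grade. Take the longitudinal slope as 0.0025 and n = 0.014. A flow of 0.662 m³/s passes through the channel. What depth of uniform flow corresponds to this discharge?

Manning's equation rearranged: A R^(2/3) = nQ / (1·√S) = 0.014 × 0.662 / (√0.0025) = 0.1854.
At y = 0.548 m: A R^(2/3) = 0.1564 — short.
At y = 0.619 m: A R^(2/3) = 0.1853 — matches.

y_n = 0.619 m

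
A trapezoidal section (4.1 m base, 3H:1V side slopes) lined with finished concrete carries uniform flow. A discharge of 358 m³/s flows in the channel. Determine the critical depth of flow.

y_c = 4.3 m

At critical depth, Q² T / (g A³) = 1, i.e. A³/T = Q²/g = 358²/9.81 = 13060.
At y = 5.5 m: A³/T = 39200 — high.
At y = 3.14 m: A³/T = 3335 — low.
At y = 4.3 m: A³/T = 13060 — matches.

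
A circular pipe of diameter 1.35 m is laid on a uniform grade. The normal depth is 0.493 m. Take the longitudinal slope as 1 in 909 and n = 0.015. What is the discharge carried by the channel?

For a circular section of diameter D = 1.35 m at depth y = 0.493 m, the central angle is θ = 2 arccos(1 − 2y/D) = 2.596 rad. Then A = (D²/8)(θ − sin θ) = 0.473 m² and P = Dθ/2 = 1.752 m.
Hydraulic radius R = A/P = 0.473/1.752 = 0.27 m.
Manning's equation: Q = (1/n) A R^(2/3) S^(1/2) = (1/0.015) × 0.473 × 0.27^(2/3) × 0.0011^(1/2) = 0.437 m³/s.

Q = 0.437 m³/s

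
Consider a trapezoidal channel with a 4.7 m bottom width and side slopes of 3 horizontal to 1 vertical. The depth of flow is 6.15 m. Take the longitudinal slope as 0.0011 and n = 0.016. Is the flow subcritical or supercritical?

subcritical

With bottom width b = 4.7 m and side slope z = 3: A = (b + zy)y = (4.7 + 3×6.15)×6.15 = 142.4 m²; P = b + 2y√(1+z²) = 4.7 + 2×6.15×3.162 = 43.6 m.
Hydraulic radius R = A/P = 142.4/43.6 = 3.266 m.
V = (1/n) R^(2/3) √S = (1/0.016) × 3.266^(2/3) × √0.0011 = 4.563 m/s. Hydraulic depth D_h = A/T = 142.4/41.6 = 3.422 m.
Froude number Fr = V/√(g·D_h) = 4.563/√(9.81×3.422) = 0.787, which is less than 1, so the flow is subcritical.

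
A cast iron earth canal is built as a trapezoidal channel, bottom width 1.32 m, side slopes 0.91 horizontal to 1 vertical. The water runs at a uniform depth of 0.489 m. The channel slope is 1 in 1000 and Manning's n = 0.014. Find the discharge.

Q = 0.925 m³/s

With bottom width b = 1.32 m and side slope z = 0.91: A = (b + zy)y = (1.32 + 0.91×0.489)×0.489 = 0.8631 m²; P = b + 2y√(1+z²) = 1.32 + 2×0.489×1.352 = 2.642 m.
Hydraulic radius R = A/P = 0.8631/2.642 = 0.3266 m.
Manning's equation: Q = (1/n) A R^(2/3) S^(1/2) = (1/0.014) × 0.8631 × 0.3266^(2/3) × 0.001^(1/2) = 0.925 m³/s.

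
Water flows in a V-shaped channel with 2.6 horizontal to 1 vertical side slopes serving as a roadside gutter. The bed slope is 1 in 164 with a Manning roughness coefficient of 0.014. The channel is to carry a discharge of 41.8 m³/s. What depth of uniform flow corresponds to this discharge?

y_n = 1.8 m

Manning's equation rearranged: A R^(2/3) = nQ / (1·√S) = 0.014 × 41.8 / (√0.006098) = 7.494.
Try y = 2.06 m: A R^(2/3) = 10.75 — too large.
Try y = 1.8 m: A R^(2/3) = 7.5 — matches.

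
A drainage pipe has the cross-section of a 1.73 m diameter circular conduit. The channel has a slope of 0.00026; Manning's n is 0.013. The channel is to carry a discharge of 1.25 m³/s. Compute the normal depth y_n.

Manning's equation rearranged: A R^(2/3) = nQ / (1·√S) = 0.013 × 1.25 / (√0.00026) = 1.008.
At y = 1.32 m: A R^(2/3) = 1.25 — too large.
At y = 1.12 m: A R^(2/3) = 1.011 — matches.

y_n = 1.12 m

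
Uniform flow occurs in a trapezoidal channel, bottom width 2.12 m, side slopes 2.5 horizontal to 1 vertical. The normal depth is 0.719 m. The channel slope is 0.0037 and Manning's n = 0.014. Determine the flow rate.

Q = 7.4 m³/s

With bottom width b = 2.12 m and side slope z = 2.5: A = (b + zy)y = (2.12 + 2.5×0.719)×0.719 = 2.817 m²; P = b + 2y√(1+z²) = 2.12 + 2×0.719×2.693 = 5.992 m.
Hydraulic radius R = A/P = 2.817/5.992 = 0.4701 m.
Manning's equation: Q = (1/n) A R^(2/3) S^(1/2) = (1/0.014) × 2.817 × 0.4701^(2/3) × 0.0037^(1/2) = 7.4 m³/s.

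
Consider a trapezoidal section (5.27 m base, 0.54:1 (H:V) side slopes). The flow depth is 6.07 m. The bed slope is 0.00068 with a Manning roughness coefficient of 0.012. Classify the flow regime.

subcritical

With bottom width b = 5.27 m and side slope z = 0.54: A = (b + zy)y = (5.27 + 0.54×6.07)×6.07 = 51.89 m²; P = b + 2y√(1+z²) = 5.27 + 2×6.07×1.136 = 19.07 m.
Hydraulic radius R = A/P = 51.89/19.07 = 2.721 m.
V = (1/n) R^(2/3) √S = (1/0.012) × 2.721^(2/3) × √0.00068 = 4.236 m/s. Hydraulic depth D_h = A/T = 51.89/11.83 = 4.388 m.
Froude number Fr = V/√(g·D_h) = 4.236/√(9.81×4.388) = 0.646, which is less than 1, so the flow is subcritical.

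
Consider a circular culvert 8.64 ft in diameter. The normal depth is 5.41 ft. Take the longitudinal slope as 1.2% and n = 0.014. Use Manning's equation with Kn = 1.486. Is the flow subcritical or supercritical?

supercritical

For a circular section of diameter D = 8.64 ft at depth y = 5.41 ft, the central angle is θ = 2 arccos(1 − 2y/D) = 3.652 rad. Then A = (D²/8)(θ − sin θ) = 38.63 ft² and P = Dθ/2 = 15.78 ft.
Hydraulic radius R = A/P = 38.63/15.78 = 2.449 ft.
V = (1.486/n) R^(2/3) √S = (1.486/0.014) × 2.449^(2/3) × √0.012 = 21.12 ft/s. Hydraulic depth D_h = A/T = 38.63/8.36 = 4.621 ft.
Froude number Fr = V/√(g·D_h) = 21.12/√(32.2×4.621) = 1.73, which is greater than 1, so the flow is supercritical.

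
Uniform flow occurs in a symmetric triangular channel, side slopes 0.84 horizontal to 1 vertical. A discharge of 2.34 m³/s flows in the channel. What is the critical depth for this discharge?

At critical depth, Q² T / (g A³) = 1, i.e. A³/T = Q²/g = 2.34²/9.81 = 0.5582.
At y = 0.921 m: A³/T = 0.2338 — too small.
At y = 1.1 m: A³/T = 0.5682 — ≈ 0.5582.

y_c = 1.1 m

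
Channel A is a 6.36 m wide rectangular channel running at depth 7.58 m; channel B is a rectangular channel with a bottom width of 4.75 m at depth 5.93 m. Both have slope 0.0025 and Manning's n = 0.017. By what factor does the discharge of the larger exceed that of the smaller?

Channel A: Flow area A = b·y = 6.36 × 7.58 = 48.21 m². Wetted perimeter P = b + 2y = 6.36 + 2×7.58 = 21.52 m. Hydraulic radius R = A/P = 48.21/21.52 = 2.24 m. Q_A = (1/0.017)·48.21·2.24^(2/3)·√0.0025 = 242.8 m³/s.
Channel B: Flow area A = b·y = 4.75 × 5.93 = 28.17 m². Wetted perimeter P = b + 2y = 4.75 + 2×5.93 = 16.61 m. Hydraulic radius R = A/P = 28.17/16.61 = 1.696 m. Q_B = (1/0.017)·28.17·1.696^(2/3)·√0.0025 = 117.8 m³/s.
The larger discharge is 242.8 m³/s and the smaller is 117.8 m³/s; the ratio is 2.06.

2.06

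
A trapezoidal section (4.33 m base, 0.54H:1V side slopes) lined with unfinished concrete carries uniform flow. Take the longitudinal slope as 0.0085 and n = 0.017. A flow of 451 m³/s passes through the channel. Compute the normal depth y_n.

y_n = 5.96 m

Manning's equation rearranged: A R^(2/3) = nQ / (1·√S) = 0.017 × 451 / (√0.0085) = 83.16.
At y = 7.62 m: A R^(2/3) = 133 — too large.
At y = 5.96 m: A R^(2/3) = 83.24 — close enough.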